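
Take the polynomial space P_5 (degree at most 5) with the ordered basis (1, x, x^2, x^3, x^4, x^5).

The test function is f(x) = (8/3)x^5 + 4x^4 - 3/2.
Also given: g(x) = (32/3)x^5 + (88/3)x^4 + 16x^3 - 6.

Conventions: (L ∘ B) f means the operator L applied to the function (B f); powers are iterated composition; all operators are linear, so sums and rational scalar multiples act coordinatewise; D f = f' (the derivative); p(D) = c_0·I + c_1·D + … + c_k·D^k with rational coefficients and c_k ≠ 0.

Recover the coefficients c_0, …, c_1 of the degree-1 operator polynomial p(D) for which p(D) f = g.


p(D) = 4·I + D, i.e. c_0 = 4, c_1 = 1

D^0 f = (8/3)x^5 + 4x^4 - 3/2
D^1 f = (40/3)x^4 + 16x^3
matching coefficients of g against c_0 f + c_1 Df + … from the top degree down determines the c_i
solution: c_0 = 4, c_1 = 1


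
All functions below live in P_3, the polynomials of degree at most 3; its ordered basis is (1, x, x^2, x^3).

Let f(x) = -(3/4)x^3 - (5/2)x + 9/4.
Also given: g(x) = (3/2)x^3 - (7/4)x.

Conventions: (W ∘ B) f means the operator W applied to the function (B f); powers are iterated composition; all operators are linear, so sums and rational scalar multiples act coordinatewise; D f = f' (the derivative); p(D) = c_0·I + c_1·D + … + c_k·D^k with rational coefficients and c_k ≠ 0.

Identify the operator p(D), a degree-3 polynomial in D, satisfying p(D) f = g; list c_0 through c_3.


c_0 = -2, c_1 = 0, c_2 = 3/2, c_3 = -1

D^0 f = -(3/4)x^3 - (5/2)x + 9/4
D^1 f = -(9/4)x^2 - 5/2
D^2 f = -(9/2)x
D^3 f = -9/2
matching coefficients of g against c_0 f + c_1 Df + … from the top degree down determines the c_i
solution: c_0 = -2, c_1 = 0, c_2 = 3/2, c_3 = -1


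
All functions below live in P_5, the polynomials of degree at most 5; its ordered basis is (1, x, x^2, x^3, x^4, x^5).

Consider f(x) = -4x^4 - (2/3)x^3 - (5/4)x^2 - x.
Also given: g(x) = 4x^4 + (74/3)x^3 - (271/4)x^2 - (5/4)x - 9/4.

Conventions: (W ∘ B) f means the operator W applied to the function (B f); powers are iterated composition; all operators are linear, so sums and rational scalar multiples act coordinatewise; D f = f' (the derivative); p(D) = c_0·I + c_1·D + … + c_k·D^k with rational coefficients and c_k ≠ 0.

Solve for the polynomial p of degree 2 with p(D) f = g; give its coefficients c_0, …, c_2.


p(D) = -I − (3/2)·D + (3/2)·D^2, i.e. c_0 = -1, c_1 = -3/2, c_2 = 3/2

D^0 f = -4x^4 - (2/3)x^3 - (5/4)x^2 - x
D^1 f = -16x^3 - 2x^2 - (5/2)x - 1
D^2 f = -48x^2 - 4x - 5/2
matching coefficients of g against c_0 f + c_1 Df + … from the top degree down determines the c_i
solution: c_0 = -1, c_1 = -3/2, c_2 = 3/2


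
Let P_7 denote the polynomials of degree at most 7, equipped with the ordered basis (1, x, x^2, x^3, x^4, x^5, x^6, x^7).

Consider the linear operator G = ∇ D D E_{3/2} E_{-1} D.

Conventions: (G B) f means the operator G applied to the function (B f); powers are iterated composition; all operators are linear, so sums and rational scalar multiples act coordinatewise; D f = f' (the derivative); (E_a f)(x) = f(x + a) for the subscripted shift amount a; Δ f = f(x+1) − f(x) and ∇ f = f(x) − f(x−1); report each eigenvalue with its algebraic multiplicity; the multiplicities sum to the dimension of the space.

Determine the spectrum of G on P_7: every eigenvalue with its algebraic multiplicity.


image of 1: 0
image of x: 0
image of x^2: 0
image of x^3: 0
image of x^4: 24
image of x^5: 120x
image of x^6: 360x^2 + 30
image of x^7: 840x^3 + 210x
the matrix is upper triangular; its diagonal is (0, 0, 0, 0, 0, 0, 0, 0)
for a triangular matrix the eigenvalues are the diagonal entries, with algebraic multiplicity their repetition count

λ = 0 (multiplicity 8)


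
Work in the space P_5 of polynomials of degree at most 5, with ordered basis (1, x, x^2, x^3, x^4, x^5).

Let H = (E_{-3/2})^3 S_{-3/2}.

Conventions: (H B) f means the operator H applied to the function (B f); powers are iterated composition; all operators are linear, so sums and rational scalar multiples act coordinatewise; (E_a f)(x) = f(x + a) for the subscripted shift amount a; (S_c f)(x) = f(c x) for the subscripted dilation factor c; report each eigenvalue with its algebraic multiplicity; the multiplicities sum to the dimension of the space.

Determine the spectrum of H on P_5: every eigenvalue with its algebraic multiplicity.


λ = -243/32 (multiplicity 1), λ = -27/8 (multiplicity 1), λ = -3/2 (multiplicity 1), λ = 1 (multiplicity 1), λ = 9/4 (multiplicity 1), λ = 81/16 (multiplicity 1)

image of 1: 1
image of x: -(3/2)x + 27/4
image of x^2: (9/4)x^2 - (81/4)x + 729/16
image of x^3: -(27/8)x^3 + (729/16)x^2 - (6561/32)x + 19683/64
image of x^4: (81/16)x^4 - (729/8)x^3 + (19683/32)x^2 - (59049/32)x + 531441/256
image of x^5: -(243/32)x^5 + (10935/64)x^4 - (98415/64)x^3 + (885735/128)x^2 - (7971615/512)x + 14348907/1024
the matrix is upper triangular; its diagonal is (1, -3/2, 9/4, -27/8, 81/16, -243/32)
for a triangular matrix the eigenvalues are the diagonal entries, with algebraic multiplicity their repetition count


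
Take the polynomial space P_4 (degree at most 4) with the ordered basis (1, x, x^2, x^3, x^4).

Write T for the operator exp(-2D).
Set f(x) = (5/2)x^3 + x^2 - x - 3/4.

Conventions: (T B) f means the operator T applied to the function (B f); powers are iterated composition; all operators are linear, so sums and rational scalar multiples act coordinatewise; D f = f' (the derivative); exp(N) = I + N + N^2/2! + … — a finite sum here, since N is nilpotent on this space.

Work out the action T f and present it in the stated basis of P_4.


the result is g(x) = (5/2)x^3 - 14x^2 + 25x - 59/4

order-1 term: -15x^2 - 4x + 2
order-2 term: 30x + 4
order-3 term: -20
the series for exp(-2D) f terminates at order 3
exp(-2D) f = (5/2)x^3 - 14x^2 + 25x - 59/4


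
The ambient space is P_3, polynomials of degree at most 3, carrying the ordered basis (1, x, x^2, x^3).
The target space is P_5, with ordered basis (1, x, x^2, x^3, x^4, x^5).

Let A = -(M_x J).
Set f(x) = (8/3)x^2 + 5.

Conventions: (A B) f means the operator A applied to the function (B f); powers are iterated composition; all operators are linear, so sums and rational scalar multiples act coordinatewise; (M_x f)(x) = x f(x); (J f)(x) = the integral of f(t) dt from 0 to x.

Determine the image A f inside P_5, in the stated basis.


the result is g(x) = -(8/9)x^4 - 5x^2

J f = (8/9)x^3 + 5x
M_x J f = (8/9)x^4 + 5x^2
(-(M_x J)) f = -(8/9)x^4 - 5x^2


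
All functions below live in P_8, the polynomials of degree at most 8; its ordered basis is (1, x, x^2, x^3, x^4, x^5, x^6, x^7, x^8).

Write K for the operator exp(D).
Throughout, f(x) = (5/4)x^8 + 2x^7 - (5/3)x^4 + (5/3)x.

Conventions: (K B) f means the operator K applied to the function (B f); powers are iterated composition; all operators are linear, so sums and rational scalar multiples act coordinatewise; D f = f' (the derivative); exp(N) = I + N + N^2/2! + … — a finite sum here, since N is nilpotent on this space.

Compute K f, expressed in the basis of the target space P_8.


order-1 term: 10x^7 + 14x^6 - (20/3)x^3 + 5/3
order-2 term: 35x^6 + 42x^5 - 10x^2
order-3 term: 70x^5 + 70x^4 - (20/3)x
order-4 term: (175/2)x^4 + 70x^3 - 5/3
order-5 term: 70x^3 + 42x^2
order-6 term: 35x^2 + 14x
order-7 term: 10x + 2
order-8 term: 5/4
the series for exp(D) f terminates at order 8
exp(D) f = (5/4)x^8 + 12x^7 + 49x^6 + 112x^5 + (935/6)x^4 + (400/3)x^3 + 67x^2 + 19x + 13/4

the image equals g(x) = (5/4)x^8 + 12x^7 + 49x^6 + 112x^5 + (935/6)x^4 + (400/3)x^3 + 67x^2 + 19x + 13/4


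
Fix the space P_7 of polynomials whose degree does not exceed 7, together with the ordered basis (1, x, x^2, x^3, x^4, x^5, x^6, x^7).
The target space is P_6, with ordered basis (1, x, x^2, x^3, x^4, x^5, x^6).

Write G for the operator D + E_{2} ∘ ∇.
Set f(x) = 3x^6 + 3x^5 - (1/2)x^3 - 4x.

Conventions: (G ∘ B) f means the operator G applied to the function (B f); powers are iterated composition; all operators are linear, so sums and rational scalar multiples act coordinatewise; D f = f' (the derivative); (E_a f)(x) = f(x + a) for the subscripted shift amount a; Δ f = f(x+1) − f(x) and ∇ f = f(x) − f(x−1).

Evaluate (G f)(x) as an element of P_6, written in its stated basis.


D f = 18x^5 + 15x^4 - (3/2)x^2 - 4
∇ f = 18x^5 - 30x^4 + 30x^3 - (33/2)x^2 + (9/2)x - 9/2
E_{2} ∇ f = 18x^5 + 150x^4 + 510x^3 + (1767/2)x^2 + (1557/2)x + 549/2
(D + E_{2} ∘ ∇) f = 36x^5 + 165x^4 + 510x^3 + 882x^2 + (1557/2)x + 541/2

g(x) = 36x^5 + 165x^4 + 510x^3 + 882x^2 + (1557/2)x + 541/2


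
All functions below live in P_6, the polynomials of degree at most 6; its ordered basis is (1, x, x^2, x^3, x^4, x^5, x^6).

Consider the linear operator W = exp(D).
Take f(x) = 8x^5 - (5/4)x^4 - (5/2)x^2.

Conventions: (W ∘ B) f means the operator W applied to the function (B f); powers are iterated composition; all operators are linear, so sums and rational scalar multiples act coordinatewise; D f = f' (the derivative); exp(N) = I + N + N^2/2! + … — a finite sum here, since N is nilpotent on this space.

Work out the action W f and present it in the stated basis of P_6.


order-1 term: 40x^4 - 5x^3 - 5x
order-2 term: 80x^3 - (15/2)x^2 - 5/2
order-3 term: 80x^2 - 5x
order-4 term: 40x - 5/4
order-5 term: 8
the series for exp(D) f terminates at order 5
exp(D) f = 8x^5 + (155/4)x^4 + 75x^3 + 70x^2 + 30x + 17/4

the image equals g(x) = 8x^5 + (155/4)x^4 + 75x^3 + 70x^2 + 30x + 17/4


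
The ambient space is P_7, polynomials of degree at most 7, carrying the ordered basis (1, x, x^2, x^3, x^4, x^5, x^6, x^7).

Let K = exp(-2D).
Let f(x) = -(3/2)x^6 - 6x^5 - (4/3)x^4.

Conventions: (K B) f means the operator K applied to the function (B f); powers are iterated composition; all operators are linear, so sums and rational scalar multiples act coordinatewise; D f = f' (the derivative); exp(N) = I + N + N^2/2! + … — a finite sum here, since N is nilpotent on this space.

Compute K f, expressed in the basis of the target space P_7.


the image equals g(x) = -(3/2)x^6 + 12x^5 - (94/3)x^4 + (32/3)x^3 + 88x^2 - (448/3)x + 224/3

order-1 term: 18x^5 + 60x^4 + (32/3)x^3
order-2 term: -90x^4 - 240x^3 - 32x^2
order-3 term: 240x^3 + 480x^2 + (128/3)x
order-4 term: -360x^2 - 480x - 64/3
order-5 term: 288x + 192
order-6 term: -96
the series for exp(-2D) f terminates at order 6
exp(-2D) f = -(3/2)x^6 + 12x^5 - (94/3)x^4 + (32/3)x^3 + 88x^2 - (448/3)x + 224/3


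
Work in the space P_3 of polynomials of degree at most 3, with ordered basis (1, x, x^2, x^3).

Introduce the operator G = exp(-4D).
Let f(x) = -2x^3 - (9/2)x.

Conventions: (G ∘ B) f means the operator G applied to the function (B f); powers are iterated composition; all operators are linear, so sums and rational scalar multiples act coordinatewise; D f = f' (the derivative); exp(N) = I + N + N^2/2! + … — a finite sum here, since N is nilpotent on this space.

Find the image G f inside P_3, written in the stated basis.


the result is g(x) = -2x^3 + 24x^2 - (201/2)x + 146

order-1 term: 24x^2 + 18
order-2 term: -96x
order-3 term: 128
the series for exp(-4D) f terminates at order 3
exp(-4D) f = -2x^3 + 24x^2 - (201/2)x + 146


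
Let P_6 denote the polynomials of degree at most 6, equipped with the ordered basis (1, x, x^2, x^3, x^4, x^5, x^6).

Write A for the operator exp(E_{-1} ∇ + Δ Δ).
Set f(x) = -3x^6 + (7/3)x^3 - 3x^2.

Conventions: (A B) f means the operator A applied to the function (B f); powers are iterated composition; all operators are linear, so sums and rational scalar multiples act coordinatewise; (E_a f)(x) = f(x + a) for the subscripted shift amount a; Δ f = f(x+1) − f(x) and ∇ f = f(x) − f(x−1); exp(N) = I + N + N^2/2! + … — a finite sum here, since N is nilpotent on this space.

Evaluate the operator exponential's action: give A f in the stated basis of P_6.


order-1 term: -18x^5 + 45x^4 - 780x^3 + 52x^2 - 1111x + 109/3
order-2 term: -45x^4 + 180x^3 - 2475x^2 + 2437x - 6223
order-3 term: -60x^3 + 270x^2 - 2610x + 7297/3
order-4 term: -45x^2 + 180x - 915
order-5 term: -18x + 45
order-6 term: -3
the series for exp(E_{-1} ∇ + Δ Δ) f terminates at order 6
exp(E_{-1} ∇ + Δ Δ) f = -3x^6 - 18x^5 - (1973/3)x^3 - 2201x^2 - 1122x - 13882/3

the result is g(x) = -3x^6 - 18x^5 - (1973/3)x^3 - 2201x^2 - 1122x - 13882/3


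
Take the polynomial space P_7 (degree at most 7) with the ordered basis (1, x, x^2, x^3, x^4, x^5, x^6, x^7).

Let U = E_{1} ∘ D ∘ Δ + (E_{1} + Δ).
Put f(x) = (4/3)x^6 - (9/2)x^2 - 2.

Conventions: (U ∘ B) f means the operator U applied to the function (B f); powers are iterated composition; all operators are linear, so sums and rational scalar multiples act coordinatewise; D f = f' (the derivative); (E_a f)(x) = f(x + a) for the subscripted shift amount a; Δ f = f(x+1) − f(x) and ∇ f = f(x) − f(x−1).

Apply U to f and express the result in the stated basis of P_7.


Δ f = 8x^5 + 20x^4 + (80/3)x^3 + 20x^2 - x - 19/6
D Δ f = 40x^4 + 80x^3 + 80x^2 + 40x - 1
E_{1} D Δ f = 40x^4 + 240x^3 + 560x^2 + 600x + 239
E_{1} f = (4/3)x^6 + 8x^5 + 20x^4 + (80/3)x^3 + (31/2)x^2 - x - 31/6
Δ f = 8x^5 + 20x^4 + (80/3)x^3 + 20x^2 - x - 19/6
(E_{1} + Δ) f = (4/3)x^6 + 16x^5 + 40x^4 + (160/3)x^3 + (71/2)x^2 - 2x - 25/3
(E_{1} ∘ D ∘ Δ + (E_{1} + Δ)) f = (4/3)x^6 + 16x^5 + 80x^4 + (880/3)x^3 + (1191/2)x^2 + 598x + 692/3

the image equals g(x) = (4/3)x^6 + 16x^5 + 80x^4 + (880/3)x^3 + (1191/2)x^2 + 598x + 692/3


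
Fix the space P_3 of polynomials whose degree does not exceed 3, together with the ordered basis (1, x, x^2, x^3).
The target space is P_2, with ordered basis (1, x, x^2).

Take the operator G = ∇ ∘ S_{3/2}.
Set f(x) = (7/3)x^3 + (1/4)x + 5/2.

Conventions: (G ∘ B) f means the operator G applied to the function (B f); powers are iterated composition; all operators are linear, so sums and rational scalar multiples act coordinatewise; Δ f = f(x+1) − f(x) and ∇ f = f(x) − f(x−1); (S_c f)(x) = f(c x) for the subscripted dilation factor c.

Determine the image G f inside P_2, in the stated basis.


the result is g(x) = (189/8)x^2 - (189/8)x + 33/4

S_{3/2} f = (63/8)x^3 + (3/8)x + 5/2
∇ S_{3/2} f = (189/8)x^2 - (189/8)x + 33/4


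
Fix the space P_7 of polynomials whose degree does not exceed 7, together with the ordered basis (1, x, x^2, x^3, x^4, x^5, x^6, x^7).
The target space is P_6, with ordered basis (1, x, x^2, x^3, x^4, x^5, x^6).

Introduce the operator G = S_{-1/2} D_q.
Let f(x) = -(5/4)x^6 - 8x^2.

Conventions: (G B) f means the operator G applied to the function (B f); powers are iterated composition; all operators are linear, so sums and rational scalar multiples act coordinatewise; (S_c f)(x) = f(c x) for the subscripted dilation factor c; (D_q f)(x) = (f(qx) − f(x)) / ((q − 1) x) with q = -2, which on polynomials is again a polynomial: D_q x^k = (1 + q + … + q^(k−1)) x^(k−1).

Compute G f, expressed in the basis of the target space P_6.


the image equals g(x) = -(105/128)x^5 - 4x

D_q f = (105/4)x^5 + 8x
S_{-1/2} D_q f = -(105/128)x^5 - 4x


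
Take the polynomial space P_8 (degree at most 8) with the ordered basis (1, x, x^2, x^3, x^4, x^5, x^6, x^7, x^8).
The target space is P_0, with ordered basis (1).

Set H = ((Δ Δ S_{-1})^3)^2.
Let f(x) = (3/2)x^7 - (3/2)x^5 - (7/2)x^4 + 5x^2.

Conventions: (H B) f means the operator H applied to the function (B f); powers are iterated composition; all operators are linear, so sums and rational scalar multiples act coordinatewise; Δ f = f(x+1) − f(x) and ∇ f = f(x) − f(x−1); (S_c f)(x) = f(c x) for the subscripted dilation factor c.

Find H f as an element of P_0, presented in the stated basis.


the result is g(x) = 0

S_{-1} f = -(3/2)x^7 + (3/2)x^5 - (7/2)x^4 + 5x^2
Δ S_{-1} f = -(21/2)x^6 - (63/2)x^5 - 45x^4 - (103/2)x^3 - (75/2)x^2 - 7x + 3/2
Δ Δ S_{-1} f = -63x^5 - 315x^4 - 705x^3 - 897x^2 - 630x - 183
S_{-1} (Δ Δ S_{-1}) f = 63x^5 - 315x^4 + 705x^3 - 897x^2 + 630x - 183
Δ S_{-1} (Δ Δ S_{-1}) f = 315x^4 - 630x^3 + 855x^2 - 624x + 186
Δ Δ S_{-1} (Δ Δ S_{-1}) f = 1260x^3 + 1080x - 84
S_{-1} (Δ Δ S_{-1}) (Δ Δ S_{-1}) f = -1260x^3 - 1080x - 84
Δ S_{-1} (Δ Δ S_{-1}) (Δ Δ S_{-1}) f = -3780x^2 - 3780x - 2340
Δ Δ S_{-1} (Δ Δ S_{-1}) (Δ Δ S_{-1}) f = -7560x - 7560
S_{-1} (Δ Δ S_{-1})^3 f = 7560x - 7560
Δ S_{-1} (Δ Δ S_{-1})^3 f = 7560
Δ Δ S_{-1} (Δ Δ S_{-1})^3 f = 0
S_{-1} (Δ Δ S_{-1}) (Δ Δ S_{-1})^3 f = 0
Δ S_{-1} (Δ Δ S_{-1}) (Δ Δ S_{-1})^3 f = 0
Δ Δ S_{-1} (Δ Δ S_{-1}) (Δ Δ S_{-1})^3 f = 0
S_{-1} (Δ Δ S_{-1}) (Δ Δ S_{-1}) (Δ Δ S_{-1})^3 f = 0
Δ S_{-1} (Δ Δ S_{-1}) (Δ Δ S_{-1}) (Δ Δ S_{-1})^3 f = 0
Δ Δ S_{-1} (Δ Δ S_{-1}) (Δ Δ S_{-1}) (Δ Δ S_{-1})^3 f = 0


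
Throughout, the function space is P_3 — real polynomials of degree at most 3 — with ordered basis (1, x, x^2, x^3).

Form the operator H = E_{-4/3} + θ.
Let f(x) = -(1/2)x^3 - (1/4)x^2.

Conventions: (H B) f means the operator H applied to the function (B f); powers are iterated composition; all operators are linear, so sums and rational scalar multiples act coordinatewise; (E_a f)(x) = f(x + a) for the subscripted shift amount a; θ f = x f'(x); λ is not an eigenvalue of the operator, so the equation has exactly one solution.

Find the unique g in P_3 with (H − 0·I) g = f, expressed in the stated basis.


the result is g(x) = -(1/8)x^3 - (1/4)x^2 + 4/27

write g with unknown coordinates in the stated basis and equate coefficients in (H − 0·I) g = f
solving from the highest basis element down gives g = -(1/8)x^3 - (1/4)x^2 + 4/27
check: H g = -(1/2)x^3 - (1/4)x^2
so H g − 0·g = -(1/2)x^3 - (1/4)x^2 = f ✓


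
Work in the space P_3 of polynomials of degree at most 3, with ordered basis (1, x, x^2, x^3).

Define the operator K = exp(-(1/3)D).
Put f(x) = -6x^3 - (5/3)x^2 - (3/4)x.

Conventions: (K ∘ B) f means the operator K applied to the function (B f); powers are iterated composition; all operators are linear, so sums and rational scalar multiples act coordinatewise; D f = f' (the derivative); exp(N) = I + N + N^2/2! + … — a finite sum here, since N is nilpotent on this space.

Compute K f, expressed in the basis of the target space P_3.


order-1 term: 6x^2 + (10/9)x + 1/4
order-2 term: -2x - 5/27
order-3 term: 2/9
the series for exp(-(1/3)D) f terminates at order 3
exp(-(1/3)D) f = -6x^3 + (13/3)x^2 - (59/36)x + 31/108

the image equals g(x) = -6x^3 + (13/3)x^2 - (59/36)x + 31/108


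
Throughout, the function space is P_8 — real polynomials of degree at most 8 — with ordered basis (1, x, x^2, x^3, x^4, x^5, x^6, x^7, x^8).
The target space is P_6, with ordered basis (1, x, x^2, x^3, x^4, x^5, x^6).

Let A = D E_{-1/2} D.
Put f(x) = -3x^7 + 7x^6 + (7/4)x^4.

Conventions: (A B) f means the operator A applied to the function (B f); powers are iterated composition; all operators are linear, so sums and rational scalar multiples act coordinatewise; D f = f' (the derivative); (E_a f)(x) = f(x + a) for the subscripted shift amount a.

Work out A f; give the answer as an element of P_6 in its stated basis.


the image equals g(x) = -126x^5 + 525x^4 - 735x^3 + (987/2)x^2 - (1323/8)x + 357/16

D f = -21x^6 + 42x^5 + 7x^3
E_{-1/2} D f = -21x^6 + 105x^5 - (735/4)x^4 + (329/2)x^3 - (1323/16)x^2 + (357/16)x - 161/64
D E_{-1/2} D f = -126x^5 + 525x^4 - 735x^3 + (987/2)x^2 - (1323/8)x + 357/16


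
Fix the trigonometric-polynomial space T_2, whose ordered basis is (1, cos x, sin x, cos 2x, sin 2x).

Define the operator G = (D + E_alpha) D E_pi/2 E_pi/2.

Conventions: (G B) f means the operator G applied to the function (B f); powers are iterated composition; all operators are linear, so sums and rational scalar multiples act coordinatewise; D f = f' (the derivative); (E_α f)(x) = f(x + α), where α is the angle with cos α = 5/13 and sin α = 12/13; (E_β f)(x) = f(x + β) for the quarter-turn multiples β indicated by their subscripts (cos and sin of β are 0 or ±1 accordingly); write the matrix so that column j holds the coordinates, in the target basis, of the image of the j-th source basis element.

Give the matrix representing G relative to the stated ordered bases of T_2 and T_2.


image of 1: 0
image of cos x: (25/13)cos x + (5/13)sin x
image of sin x: -(5/13)cos x + (25/13)sin x
image of cos 2x: -(916/169)cos 2x + (238/169)sin 2x
image of sin 2x: -(238/169)cos 2x - (916/169)sin 2x
each image's coordinates form column j of the matrix

the matrix is [[0, 0, 0, 0, 0]; [0, 25/13, -5/13, 0, 0]; [0, 5/13, 25/13, 0, 0]; [0, 0, 0, -916/169, -238/169]; [0, 0, 0, 238/169, -916/169]] (rows listed top to bottom)


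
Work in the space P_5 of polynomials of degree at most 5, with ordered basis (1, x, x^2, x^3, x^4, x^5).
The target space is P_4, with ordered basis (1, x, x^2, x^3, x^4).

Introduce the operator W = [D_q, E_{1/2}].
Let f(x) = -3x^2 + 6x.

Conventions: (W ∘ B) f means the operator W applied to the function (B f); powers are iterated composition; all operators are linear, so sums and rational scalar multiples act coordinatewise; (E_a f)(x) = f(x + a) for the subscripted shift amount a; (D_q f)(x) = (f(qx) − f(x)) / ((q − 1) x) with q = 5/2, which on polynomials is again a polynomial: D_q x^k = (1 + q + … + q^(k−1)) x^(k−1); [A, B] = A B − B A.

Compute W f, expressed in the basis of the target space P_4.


g(x) = 9/4

E_{1/2} f = -3x^2 + 3x + 9/4
D_q E_{1/2} f = -(21/2)x + 3
D_q f = -(21/2)x + 6
E_{1/2} D_q f = -(21/2)x + 3/4
[D_q, E_{1/2}] f = 9/4


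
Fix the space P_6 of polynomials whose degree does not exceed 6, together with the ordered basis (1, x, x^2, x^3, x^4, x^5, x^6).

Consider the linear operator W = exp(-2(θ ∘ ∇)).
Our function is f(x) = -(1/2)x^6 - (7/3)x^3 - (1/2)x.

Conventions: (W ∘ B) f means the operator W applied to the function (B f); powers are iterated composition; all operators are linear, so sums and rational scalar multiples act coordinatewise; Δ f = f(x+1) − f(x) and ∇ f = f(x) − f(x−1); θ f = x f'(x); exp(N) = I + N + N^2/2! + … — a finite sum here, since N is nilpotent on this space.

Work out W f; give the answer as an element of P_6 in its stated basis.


order-1 term: 30x^5 - 60x^4 + 60x^3 - 2x^2 - 8x
order-2 term: -600x^4 + 1620x^3 - 1680x^2 + 574x
order-3 term: 4800x^3 - 11280x^2 + 7080x
order-4 term: -14400x^2 + 18480x
order-5 term: 11520x
the series for exp(-2(θ ∘ ∇)) f terminates at order 5
exp(-2(θ ∘ ∇)) f = -(1/2)x^6 + 30x^5 - 660x^4 + (19433/3)x^3 - 27362x^2 + (75291/2)x

g(x) = -(1/2)x^6 + 30x^5 - 660x^4 + (19433/3)x^3 - 27362x^2 + (75291/2)x


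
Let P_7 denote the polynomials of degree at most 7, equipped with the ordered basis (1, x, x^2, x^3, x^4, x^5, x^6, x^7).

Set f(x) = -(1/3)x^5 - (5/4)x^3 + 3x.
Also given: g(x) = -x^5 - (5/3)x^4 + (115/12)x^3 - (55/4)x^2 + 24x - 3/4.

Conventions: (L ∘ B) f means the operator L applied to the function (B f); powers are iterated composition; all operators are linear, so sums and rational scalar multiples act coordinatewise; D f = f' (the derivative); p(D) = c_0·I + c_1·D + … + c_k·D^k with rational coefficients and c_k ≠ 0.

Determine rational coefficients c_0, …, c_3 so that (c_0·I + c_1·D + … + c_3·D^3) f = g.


p(D) = 3·I + D − 2·D^2 + (1/2)·D^3, i.e. c_0 = 3, c_1 = 1, c_2 = -2, c_3 = 1/2

D^0 f = -(1/3)x^5 - (5/4)x^3 + 3x
D^1 f = -(5/3)x^4 - (15/4)x^2 + 3
D^2 f = -(20/3)x^3 - (15/2)x
D^3 f = -20x^2 - 15/2
matching coefficients of g against c_0 f + c_1 Df + … from the top degree down determines the c_i
solution: c_0 = 3, c_1 = 1, c_2 = -2, c_3 = 1/2


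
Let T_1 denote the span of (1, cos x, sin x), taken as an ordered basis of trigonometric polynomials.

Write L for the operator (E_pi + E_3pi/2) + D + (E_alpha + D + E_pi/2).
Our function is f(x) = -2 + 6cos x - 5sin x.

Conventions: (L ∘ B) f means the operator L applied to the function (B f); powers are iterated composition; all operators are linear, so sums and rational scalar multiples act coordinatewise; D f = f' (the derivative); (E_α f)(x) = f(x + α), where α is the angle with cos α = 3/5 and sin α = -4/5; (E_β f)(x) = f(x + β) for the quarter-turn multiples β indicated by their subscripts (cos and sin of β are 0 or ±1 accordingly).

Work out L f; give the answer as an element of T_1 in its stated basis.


E_pi f = -2 - 6cos x + 5sin x
E_3pi/2 f = -2 + 5cos x + 6sin x
(E_pi + E_3pi/2) f = -4 - cos x + 11sin x
D f = -5cos x - 6sin x
E_alpha f = -2 + (38/5)cos x + (9/5)sin x
D f = -5cos x - 6sin x
E_pi/2 f = -2 - 5cos x - 6sin x
(E_alpha + D + E_pi/2) f = -4 - (12/5)cos x - (51/5)sin x
((E_pi + E_3pi/2) + D + (E_alpha + D + E_pi/2)) f = -8 - (42/5)cos x - (26/5)sin x

the image equals g(x) = -8 - (42/5)cos x - (26/5)sin x


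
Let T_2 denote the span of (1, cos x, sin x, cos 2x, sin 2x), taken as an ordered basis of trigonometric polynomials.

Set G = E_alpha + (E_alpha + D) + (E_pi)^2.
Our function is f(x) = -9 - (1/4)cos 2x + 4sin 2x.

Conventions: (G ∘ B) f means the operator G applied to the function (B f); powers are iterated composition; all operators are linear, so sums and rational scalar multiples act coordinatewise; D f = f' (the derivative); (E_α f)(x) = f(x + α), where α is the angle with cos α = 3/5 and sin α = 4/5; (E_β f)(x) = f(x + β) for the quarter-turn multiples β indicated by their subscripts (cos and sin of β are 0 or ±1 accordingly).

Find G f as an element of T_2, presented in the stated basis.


the image equals g(x) = -27 + (1557/100)cos 2x + (137/50)sin 2x

E_alpha f = -9 + (391/100)cos 2x - (22/25)sin 2x
E_alpha f = -9 + (391/100)cos 2x - (22/25)sin 2x
D f = 8cos 2x + (1/2)sin 2x
(E_alpha + D) f = -9 + (1191/100)cos 2x - (19/50)sin 2x
E_pi f = -9 - (1/4)cos 2x + 4sin 2x
E_pi E_pi f = -9 - (1/4)cos 2x + 4sin 2x
(E_alpha + (E_alpha + D) + (E_pi)^2) f = -27 + (1557/100)cos 2x + (137/50)sin 2x


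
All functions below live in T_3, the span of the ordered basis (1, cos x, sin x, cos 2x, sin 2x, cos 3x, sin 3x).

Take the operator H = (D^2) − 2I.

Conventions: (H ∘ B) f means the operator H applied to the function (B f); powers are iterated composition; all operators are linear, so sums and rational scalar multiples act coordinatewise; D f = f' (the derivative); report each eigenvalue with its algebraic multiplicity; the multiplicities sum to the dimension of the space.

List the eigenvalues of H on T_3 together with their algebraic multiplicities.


λ = -11 (multiplicity 2), λ = -6 (multiplicity 2), λ = -3 (multiplicity 2), λ = -2 (multiplicity 1)

image of 1: -2
image of cos x: -3cos x
image of sin x: -3sin x
image of cos 2x: -6cos 2x
image of sin 2x: -6sin 2x
image of cos 3x: -11cos 3x
image of sin 3x: -11sin 3x
the matrix is diagonal; its diagonal is (-2, -3, -3, -6, -6, -11, -11)
for a triangular matrix the eigenvalues are the diagonal entries, with algebraic multiplicity their repetition count


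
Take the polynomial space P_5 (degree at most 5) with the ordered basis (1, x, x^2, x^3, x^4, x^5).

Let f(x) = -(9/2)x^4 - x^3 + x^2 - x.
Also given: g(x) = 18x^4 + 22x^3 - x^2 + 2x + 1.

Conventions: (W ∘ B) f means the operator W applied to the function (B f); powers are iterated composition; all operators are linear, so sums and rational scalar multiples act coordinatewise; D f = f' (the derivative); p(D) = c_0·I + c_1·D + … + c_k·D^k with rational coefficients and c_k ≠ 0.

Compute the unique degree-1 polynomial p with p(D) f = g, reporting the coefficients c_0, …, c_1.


D^0 f = -(9/2)x^4 - x^3 + x^2 - x
D^1 f = -18x^3 - 3x^2 + 2x - 1
matching coefficients of g against c_0 f + c_1 Df + … from the top degree down determines the c_i
solution: c_0 = -4, c_1 = -1

p(D) = -4·I − D, i.e. c_0 = -4, c_1 = -1


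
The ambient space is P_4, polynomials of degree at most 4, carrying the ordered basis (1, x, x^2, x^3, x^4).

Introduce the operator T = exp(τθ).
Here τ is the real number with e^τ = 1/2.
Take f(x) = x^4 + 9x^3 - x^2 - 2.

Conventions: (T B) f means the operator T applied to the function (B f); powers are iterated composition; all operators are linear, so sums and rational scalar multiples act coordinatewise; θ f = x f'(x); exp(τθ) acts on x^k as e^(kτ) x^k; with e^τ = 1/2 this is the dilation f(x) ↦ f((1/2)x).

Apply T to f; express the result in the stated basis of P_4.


the result is g(x) = (1/16)x^4 + (9/8)x^3 - (1/4)x^2 - 2

exp(τθ) x^k = e^(kτ) x^k; with e^τ = 1/2 this sends x^k to (1/2)^k x^k
x^2 ↦ 1/4 x^2
x^3 ↦ 1/8 x^3
x^4 ↦ 1/16 x^4
applying this coordinatewise to f: exp(τθ) f = (1/16)x^4 + (9/8)x^3 - (1/4)x^2 - 2


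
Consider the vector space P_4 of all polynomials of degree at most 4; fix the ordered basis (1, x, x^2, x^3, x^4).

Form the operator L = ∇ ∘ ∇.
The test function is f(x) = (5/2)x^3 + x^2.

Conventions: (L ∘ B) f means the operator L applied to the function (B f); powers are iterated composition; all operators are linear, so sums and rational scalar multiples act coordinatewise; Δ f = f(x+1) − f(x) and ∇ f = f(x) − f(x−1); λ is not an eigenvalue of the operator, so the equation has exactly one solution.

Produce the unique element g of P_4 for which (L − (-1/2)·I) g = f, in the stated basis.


the image equals g(x) = 5x^3 + 2x^2 - 60x + 52

write g with unknown coordinates in the stated basis and equate coefficients in (L − (-1/2)·I) g = f
solving from the highest basis element down gives g = 5x^3 + 2x^2 - 60x + 52
check: L g = 30x - 26
so L g − (-1/2)·g = (5/2)x^3 + x^2 = f ✓


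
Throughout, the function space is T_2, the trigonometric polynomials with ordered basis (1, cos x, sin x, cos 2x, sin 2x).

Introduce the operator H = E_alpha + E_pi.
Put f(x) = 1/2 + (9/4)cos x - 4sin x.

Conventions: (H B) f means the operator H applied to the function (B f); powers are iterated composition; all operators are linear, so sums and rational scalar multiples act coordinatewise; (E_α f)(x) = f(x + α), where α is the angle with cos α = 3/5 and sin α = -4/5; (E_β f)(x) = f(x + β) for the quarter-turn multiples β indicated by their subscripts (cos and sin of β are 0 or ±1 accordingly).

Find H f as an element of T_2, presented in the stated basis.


E_alpha f = 1/2 + (91/20)cos x - (3/5)sin x
E_pi f = 1/2 - (9/4)cos x + 4sin x
(E_alpha + E_pi) f = 1 + (23/10)cos x + (17/5)sin x

the image equals g(x) = 1 + (23/10)cos x + (17/5)sin x


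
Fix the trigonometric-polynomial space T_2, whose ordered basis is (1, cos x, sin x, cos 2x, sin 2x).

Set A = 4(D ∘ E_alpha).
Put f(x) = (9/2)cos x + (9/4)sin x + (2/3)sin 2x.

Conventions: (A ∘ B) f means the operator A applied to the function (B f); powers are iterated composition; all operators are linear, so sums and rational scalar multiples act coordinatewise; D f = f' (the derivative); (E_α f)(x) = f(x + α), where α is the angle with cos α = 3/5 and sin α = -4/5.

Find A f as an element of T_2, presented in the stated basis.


g(x) = (99/5)cos x - (18/5)sin x - (112/75)cos 2x + (128/25)sin 2x

E_alpha f = (9/10)cos x + (99/20)sin x - (16/25)cos 2x - (14/75)sin 2x
D E_alpha f = (99/20)cos x - (9/10)sin x - (28/75)cos 2x + (32/25)sin 2x
(4(D ∘ E_alpha)) f = (99/5)cos x - (18/5)sin x - (112/75)cos 2x + (128/25)sin 2x


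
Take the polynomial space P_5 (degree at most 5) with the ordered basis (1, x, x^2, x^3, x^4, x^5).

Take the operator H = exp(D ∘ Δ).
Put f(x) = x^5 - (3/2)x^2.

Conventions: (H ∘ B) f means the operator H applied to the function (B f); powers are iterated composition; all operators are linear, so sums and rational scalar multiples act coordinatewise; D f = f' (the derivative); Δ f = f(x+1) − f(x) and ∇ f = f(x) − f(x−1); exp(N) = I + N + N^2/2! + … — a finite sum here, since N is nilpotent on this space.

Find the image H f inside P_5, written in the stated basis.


g(x) = x^5 + 20x^3 + (57/2)x^2 + 80x + 62

order-1 term: 20x^3 + 30x^2 + 20x + 2
order-2 term: 60x + 60
the series for exp(D ∘ Δ) f terminates at order 2
exp(D ∘ Δ) f = x^5 + 20x^3 + (57/2)x^2 + 80x + 62


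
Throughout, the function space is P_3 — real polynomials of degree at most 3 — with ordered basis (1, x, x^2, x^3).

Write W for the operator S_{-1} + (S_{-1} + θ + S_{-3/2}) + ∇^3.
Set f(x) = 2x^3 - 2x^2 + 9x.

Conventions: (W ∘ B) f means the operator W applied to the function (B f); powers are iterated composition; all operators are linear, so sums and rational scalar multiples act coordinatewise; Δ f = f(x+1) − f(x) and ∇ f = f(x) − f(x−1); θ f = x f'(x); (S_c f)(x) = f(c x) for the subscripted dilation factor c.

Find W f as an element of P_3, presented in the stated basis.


the result is g(x) = -(19/4)x^3 - (25/2)x^2 - (45/2)x + 12

S_{-1} f = -2x^3 - 2x^2 - 9x
S_{-1} f = -2x^3 - 2x^2 - 9x
θ f = 6x^3 - 4x^2 + 9x
S_{-3/2} f = -(27/4)x^3 - (9/2)x^2 - (27/2)x
(S_{-1} + θ + S_{-3/2}) f = -(11/4)x^3 - (21/2)x^2 - (27/2)x
∇ f = 6x^2 - 10x + 13
∇ ∇ f = 12x - 16
∇ ∇ ∇ f = 12
(S_{-1} + (S_{-1} + θ + S_{-3/2}) + ∇^3) f = -(19/4)x^3 - (25/2)x^2 - (45/2)x + 12


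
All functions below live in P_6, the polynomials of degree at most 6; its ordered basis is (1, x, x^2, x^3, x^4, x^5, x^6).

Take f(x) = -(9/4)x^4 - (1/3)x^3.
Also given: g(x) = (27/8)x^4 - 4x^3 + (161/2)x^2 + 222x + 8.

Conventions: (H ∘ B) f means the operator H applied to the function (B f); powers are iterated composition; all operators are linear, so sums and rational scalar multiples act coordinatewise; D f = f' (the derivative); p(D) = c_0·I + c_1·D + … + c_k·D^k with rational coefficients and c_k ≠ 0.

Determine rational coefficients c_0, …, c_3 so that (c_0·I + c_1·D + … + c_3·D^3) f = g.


D^0 f = -(9/4)x^4 - (1/3)x^3
D^1 f = -9x^3 - x^2
D^2 f = -27x^2 - 2x
D^3 f = -54x - 2
matching coefficients of g against c_0 f + c_1 Df + … from the top degree down determines the c_i
solution: c_0 = -3/2, c_1 = 1/2, c_2 = -3, c_3 = -4

c_0 = -3/2, c_1 = 1/2, c_2 = -3, c_3 = -4


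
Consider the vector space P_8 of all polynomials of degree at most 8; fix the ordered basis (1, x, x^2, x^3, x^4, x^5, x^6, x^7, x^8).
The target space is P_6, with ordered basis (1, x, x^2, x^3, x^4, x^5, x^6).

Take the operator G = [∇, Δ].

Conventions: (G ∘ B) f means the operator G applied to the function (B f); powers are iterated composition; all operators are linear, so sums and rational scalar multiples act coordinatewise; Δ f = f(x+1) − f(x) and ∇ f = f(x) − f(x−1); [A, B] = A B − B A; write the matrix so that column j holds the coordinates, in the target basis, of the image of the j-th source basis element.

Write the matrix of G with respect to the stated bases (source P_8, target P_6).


the matrix is [[0, 0, 0, 0, 0, 0, 0, 0, 0]; [0, 0, 0, 0, 0, 0, 0, 0, 0]; [0, 0, 0, 0, 0, 0, 0, 0, 0]; [0, 0, 0, 0, 0, 0, 0, 0, 0]; [0, 0, 0, 0, 0, 0, 0, 0, 0]; [0, 0, 0, 0, 0, 0, 0, 0, 0]; [0, 0, 0, 0, 0, 0, 0, 0, 0]] (rows listed top to bottom)

image of 1: 0
image of x: 0
image of x^2: 0
image of x^3: 0
image of x^4: 0
image of x^5: 0
image of x^6: 0
image of x^7: 0
image of x^8: 0
each image's coordinates form column j of the matrix


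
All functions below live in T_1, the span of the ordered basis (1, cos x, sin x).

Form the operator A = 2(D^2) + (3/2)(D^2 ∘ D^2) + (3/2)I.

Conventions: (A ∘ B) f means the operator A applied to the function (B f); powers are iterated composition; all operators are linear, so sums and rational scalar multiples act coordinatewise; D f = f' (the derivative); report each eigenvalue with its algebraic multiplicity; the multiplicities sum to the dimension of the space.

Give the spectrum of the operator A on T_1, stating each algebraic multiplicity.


λ = 1 (multiplicity 2), λ = 3/2 (multiplicity 1)

image of 1: 3/2
image of cos x: cos x
image of sin x: sin x
the matrix is diagonal; its diagonal is (3/2, 1, 1)
for a triangular matrix the eigenvalues are the diagonal entries, with algebraic multiplicity their repetition count


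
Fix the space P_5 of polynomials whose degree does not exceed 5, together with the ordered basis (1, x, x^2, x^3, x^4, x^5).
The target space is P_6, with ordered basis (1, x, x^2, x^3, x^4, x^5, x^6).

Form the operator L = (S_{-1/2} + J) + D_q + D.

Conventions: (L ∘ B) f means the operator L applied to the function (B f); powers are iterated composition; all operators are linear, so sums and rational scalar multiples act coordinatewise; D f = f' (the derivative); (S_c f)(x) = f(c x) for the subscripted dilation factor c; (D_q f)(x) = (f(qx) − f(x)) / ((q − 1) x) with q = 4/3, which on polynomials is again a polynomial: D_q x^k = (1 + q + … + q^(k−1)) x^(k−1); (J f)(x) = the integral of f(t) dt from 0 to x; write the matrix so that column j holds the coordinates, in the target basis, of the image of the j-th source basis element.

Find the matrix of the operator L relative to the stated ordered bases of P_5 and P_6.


the matrix is [[1, 2, 0, 0, 0, 0]; [1, -1/2, 13/3, 0, 0, 0]; [0, 1/2, 1/4, 64/9, 0, 0]; [0, 0, 1/3, -1/8, 283/27, 0]; [0, 0, 0, 1/4, 1/16, 1186/81]; [0, 0, 0, 0, 1/5, -1/32]; [0, 0, 0, 0, 0, 1/6]] (rows listed top to bottom)

image of 1: x + 1
image of x: (1/2)x^2 - (1/2)x + 2
image of x^2: (1/3)x^3 + (1/4)x^2 + (13/3)x
image of x^3: (1/4)x^4 - (1/8)x^3 + (64/9)x^2
image of x^4: (1/5)x^5 + (1/16)x^4 + (283/27)x^3
image of x^5: (1/6)x^6 - (1/32)x^5 + (1186/81)x^4
each image's coordinates form column j of the matrix


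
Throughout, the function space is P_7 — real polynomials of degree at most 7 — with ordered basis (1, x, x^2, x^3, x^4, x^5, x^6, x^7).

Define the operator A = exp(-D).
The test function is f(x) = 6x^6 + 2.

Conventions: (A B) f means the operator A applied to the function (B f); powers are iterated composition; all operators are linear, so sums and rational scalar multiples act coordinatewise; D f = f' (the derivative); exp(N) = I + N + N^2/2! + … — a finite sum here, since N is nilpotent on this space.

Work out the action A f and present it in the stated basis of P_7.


the result is g(x) = 6x^6 - 36x^5 + 90x^4 - 120x^3 + 90x^2 - 36x + 8

order-1 term: -36x^5
order-2 term: 90x^4
order-3 term: -120x^3
order-4 term: 90x^2
order-5 term: -36x
order-6 term: 6
the series for exp(-D) f terminates at order 6
exp(-D) f = 6x^6 - 36x^5 + 90x^4 - 120x^3 + 90x^2 - 36x + 8


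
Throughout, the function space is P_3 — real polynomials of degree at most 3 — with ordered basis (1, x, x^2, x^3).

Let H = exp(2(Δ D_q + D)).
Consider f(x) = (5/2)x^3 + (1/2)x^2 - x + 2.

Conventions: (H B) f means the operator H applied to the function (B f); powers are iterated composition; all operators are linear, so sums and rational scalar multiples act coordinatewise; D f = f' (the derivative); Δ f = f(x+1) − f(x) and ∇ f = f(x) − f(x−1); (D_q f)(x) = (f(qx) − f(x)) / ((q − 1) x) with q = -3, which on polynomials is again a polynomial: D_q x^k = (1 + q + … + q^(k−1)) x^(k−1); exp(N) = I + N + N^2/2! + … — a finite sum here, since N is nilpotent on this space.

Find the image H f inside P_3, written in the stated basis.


order-1 term: 15x^2 + 72x + 31
order-2 term: 30x + 42
order-3 term: 20
the series for exp(2(Δ D_q + D)) f terminates at order 3
exp(2(Δ D_q + D)) f = (5/2)x^3 + (31/2)x^2 + 101x + 95

the image equals g(x) = (5/2)x^3 + (31/2)x^2 + 101x + 95


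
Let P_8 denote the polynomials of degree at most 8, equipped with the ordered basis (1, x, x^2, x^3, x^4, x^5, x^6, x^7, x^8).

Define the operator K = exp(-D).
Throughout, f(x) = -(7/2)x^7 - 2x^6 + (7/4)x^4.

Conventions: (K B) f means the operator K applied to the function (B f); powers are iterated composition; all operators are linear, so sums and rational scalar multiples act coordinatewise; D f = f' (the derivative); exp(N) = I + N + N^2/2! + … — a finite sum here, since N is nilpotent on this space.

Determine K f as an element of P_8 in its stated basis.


order-1 term: (49/2)x^6 + 12x^5 - 7x^3
order-2 term: -(147/2)x^5 - 30x^4 + (21/2)x^2
order-3 term: (245/2)x^4 + 40x^3 - 7x
order-4 term: -(245/2)x^3 - 30x^2 + 7/4
order-5 term: (147/2)x^2 + 12x
order-6 term: -(49/2)x - 2
order-7 term: 7/2
the series for exp(-D) f terminates at order 7
exp(-D) f = -(7/2)x^7 + (45/2)x^6 - (123/2)x^5 + (377/4)x^4 - (179/2)x^3 + 54x^2 - (39/2)x + 13/4

the image equals g(x) = -(7/2)x^7 + (45/2)x^6 - (123/2)x^5 + (377/4)x^4 - (179/2)x^3 + 54x^2 - (39/2)x + 13/4
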